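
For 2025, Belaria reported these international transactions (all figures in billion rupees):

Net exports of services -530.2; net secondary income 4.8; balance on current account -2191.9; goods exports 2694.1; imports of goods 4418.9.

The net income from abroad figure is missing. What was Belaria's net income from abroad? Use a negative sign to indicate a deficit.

58.3

Current account = goods balance + services balance + net primary income + net secondary income
Sum of the known components = -2250.2
Net income from abroad = CA - (known components) = -2191.9 - (-2250.2) = 58.3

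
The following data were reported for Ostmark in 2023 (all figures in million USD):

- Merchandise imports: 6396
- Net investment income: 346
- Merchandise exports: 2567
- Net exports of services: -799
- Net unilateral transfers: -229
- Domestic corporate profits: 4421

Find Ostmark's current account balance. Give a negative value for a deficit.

Goods balance = 2567 - 6396 = -3829
Services balance = -799
Trade balance (goods + services) = -3829 + (-799) = -4628
Net primary income = 346
Net secondary income = -229
Current account = -4628 + 346 + (-229) = -4511

-4511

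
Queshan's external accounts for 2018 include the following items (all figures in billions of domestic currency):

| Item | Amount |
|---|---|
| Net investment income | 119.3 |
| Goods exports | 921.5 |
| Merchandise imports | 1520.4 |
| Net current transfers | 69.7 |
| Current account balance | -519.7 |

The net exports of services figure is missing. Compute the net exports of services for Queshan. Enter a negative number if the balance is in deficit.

-109.8

Current account = goods balance + services balance + net primary income + net secondary income
Sum of the known components = -409.9
Net exports of services = CA - (known components) = -519.7 - (-409.9) = -109.8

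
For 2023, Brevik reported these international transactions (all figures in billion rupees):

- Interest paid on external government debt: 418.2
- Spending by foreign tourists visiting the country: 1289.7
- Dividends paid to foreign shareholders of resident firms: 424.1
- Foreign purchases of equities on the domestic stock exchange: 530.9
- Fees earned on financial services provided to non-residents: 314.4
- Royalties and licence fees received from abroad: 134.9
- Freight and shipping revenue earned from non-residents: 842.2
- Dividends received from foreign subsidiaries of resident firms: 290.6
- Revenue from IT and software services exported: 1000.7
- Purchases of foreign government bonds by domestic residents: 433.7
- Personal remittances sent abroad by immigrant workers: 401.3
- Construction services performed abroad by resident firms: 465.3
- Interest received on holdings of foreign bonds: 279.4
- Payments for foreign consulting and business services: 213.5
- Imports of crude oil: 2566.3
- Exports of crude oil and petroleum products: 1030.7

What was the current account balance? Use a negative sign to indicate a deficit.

1624.5

Goods: -2566.3 + 1030.7 = -1535.6
Services: -213.5 + 1289.7 + 134.9 + 842.2 + 465.3 + 314.4 + 1000.7 = 3833.7
Primary income: -424.1 - 418.2 + 290.6 + 279.4 = -272.3
Secondary income: -401.3
Current account = (-1535.6) + 3833.7 + (-272.3) + (-401.3) = 1624.5
(Excluded from the current account — financial account: foreign purchases of equities on the domestic stock exchange 530.9, purchases of foreign government bonds by domestic residents 433.7.)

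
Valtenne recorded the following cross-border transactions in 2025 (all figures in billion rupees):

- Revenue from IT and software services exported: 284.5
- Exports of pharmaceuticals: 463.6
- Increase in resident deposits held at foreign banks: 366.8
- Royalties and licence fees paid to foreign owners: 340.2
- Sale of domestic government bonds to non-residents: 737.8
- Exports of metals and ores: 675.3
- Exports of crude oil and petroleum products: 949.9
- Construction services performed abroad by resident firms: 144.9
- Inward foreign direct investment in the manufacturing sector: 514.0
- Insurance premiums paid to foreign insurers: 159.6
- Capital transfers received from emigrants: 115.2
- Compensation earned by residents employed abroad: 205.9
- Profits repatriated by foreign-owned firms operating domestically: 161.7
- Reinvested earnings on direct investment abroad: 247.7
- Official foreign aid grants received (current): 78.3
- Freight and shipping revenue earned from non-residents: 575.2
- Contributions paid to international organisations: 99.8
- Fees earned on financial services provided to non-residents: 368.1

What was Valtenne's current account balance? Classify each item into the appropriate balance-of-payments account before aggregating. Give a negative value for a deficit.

3232.1

Goods: 675.3 + 463.6 + 949.9 = 2088.8
Services: 284.5 - 159.6 + 575.2 + 368.1 - 340.2 + 144.9 = 872.9
Primary income: 247.7 - 161.7 + 205.9 = 291.9
Secondary income: 78.3 - 99.8 = -21.5
Current account = 2088.8 + 872.9 + 291.9 + (-21.5) = 3232.1
(Excluded from the current account — financial account: increase in resident deposits held at foreign banks 366.8, sale of domestic government bonds to non-residents 737.8, inward foreign direct investment in the manufacturing sector 514.0; capital account: capital transfers received from emigrants 115.2.)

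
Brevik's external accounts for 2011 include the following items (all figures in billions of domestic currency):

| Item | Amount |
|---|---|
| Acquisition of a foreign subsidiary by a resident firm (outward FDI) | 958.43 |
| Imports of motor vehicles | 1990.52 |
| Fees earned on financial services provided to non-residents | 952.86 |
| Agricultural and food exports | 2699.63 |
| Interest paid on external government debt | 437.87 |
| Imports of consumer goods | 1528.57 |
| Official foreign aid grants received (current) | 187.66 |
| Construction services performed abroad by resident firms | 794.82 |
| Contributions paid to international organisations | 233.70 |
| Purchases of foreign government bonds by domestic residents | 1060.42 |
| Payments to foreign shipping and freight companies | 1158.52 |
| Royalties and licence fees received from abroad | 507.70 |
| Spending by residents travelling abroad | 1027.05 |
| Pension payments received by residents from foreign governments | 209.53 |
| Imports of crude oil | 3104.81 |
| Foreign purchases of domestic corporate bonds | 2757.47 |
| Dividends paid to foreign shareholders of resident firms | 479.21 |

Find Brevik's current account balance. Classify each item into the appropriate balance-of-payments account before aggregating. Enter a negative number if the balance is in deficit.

-4608.05

Goods: -1990.52 + 2699.63 - 1528.57 - 3104.81 = -3924.27
Services: -1027.05 - 1158.52 + 507.70 + 794.82 + 952.86 = 69.81
Primary income: -437.87 - 479.21 = -917.08
Secondary income: -233.70 + 187.66 + 209.53 = 163.49
Current account = (-3924.27) + 69.81 + (-917.08) + 163.49 = -4608.05
(Excluded from the current account — financial account: acquisition of a foreign subsidiary by a resident firm (outward FDI) 958.43, purchases of foreign government bonds by domestic residents 1060.42, foreign purchases of domestic corporate bonds 2757.47.)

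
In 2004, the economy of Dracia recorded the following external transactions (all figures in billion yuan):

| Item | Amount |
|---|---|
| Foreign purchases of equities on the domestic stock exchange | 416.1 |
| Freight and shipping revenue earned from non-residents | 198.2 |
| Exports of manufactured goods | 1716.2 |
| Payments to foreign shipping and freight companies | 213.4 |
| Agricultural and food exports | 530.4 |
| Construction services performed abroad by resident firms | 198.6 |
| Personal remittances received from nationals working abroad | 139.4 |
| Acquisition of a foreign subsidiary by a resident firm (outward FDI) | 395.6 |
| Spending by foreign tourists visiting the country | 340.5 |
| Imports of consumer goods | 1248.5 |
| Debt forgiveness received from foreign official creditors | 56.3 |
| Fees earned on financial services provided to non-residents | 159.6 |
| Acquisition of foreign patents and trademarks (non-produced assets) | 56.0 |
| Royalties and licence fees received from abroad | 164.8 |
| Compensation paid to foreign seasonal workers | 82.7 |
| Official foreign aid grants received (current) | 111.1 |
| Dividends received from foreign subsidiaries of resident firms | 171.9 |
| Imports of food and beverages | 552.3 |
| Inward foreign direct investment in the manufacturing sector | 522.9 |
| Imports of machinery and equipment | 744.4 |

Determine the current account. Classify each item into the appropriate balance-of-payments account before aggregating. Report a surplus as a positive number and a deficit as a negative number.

889.4

Goods: 1716.2 - 552.3 - 1248.5 - 744.4 + 530.4 = -298.6
Services: 164.8 - 213.4 + 198.2 + 340.5 + 198.6 + 159.6 = 848.3
Primary income: 171.9 - 82.7 = 89.2
Secondary income: 111.1 + 139.4 = 250.5
Current account = (-298.6) + 848.3 + 89.2 + 250.5 = 889.4
(Excluded from the current account — financial account: foreign purchases of equities on the domestic stock exchange 416.1, acquisition of a foreign subsidiary by a resident firm (outward FDI) 395.6, inward foreign direct investment in the manufacturing sector 522.9; capital account: debt forgiveness received from foreign official creditors 56.3, acquisition of foreign patents and trademarks (non-produced assets) 56.0.)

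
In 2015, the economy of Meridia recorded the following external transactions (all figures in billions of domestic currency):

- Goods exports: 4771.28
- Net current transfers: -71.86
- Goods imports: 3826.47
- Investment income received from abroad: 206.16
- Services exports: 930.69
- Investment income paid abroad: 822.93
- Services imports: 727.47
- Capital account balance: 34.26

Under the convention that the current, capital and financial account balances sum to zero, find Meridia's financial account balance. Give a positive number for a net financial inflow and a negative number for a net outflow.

Goods balance = 4771.28 - 3826.47 = 944.81
Services balance = 930.69 - 727.47 = 203.22
Trade balance (goods + services) = 944.81 + 203.22 = 1148.03
Net primary income = 206.16 - 822.93 = -616.77
Net secondary income = -71.86
Current account = 1148.03 + (-616.77) + (-71.86) = 459.40
Financial account = -(459.40 + 34.26) = -493.66

-493.66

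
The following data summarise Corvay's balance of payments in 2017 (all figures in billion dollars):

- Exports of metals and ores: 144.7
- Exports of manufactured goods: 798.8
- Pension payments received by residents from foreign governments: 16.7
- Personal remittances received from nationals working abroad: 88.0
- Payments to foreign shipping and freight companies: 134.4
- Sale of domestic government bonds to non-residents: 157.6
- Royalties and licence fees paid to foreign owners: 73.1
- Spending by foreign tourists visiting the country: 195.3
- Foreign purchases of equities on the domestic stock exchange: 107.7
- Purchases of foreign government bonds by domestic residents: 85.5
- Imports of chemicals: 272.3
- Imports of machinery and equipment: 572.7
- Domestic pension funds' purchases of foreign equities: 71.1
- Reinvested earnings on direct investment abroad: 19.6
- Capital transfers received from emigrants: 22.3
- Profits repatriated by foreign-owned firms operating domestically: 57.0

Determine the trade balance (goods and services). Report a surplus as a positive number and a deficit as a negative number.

Goods: 798.8 - 572.7 - 272.3 + 144.7 = 98.5
Services: -73.1 - 134.4 + 195.3 = -12.2
Trade balance = 98.5 + (-12.2) = 86.3
(Excluded from the trade balance — secondary income: pension payments received by residents from foreign governments 16.7, personal remittances received from nationals working abroad 88.0; financial account: sale of domestic government bonds to non-residents 157.6, foreign purchases of equities on the domestic stock exchange 107.7, purchases of foreign government bonds by domestic residents 85.5, domestic pension funds' purchases of foreign equities 71.1; primary income: reinvested earnings on direct investment abroad 19.6, profits repatriated by foreign-owned firms operating domestically 57.0; capital account: capital transfers received from emigrants 22.3.)

86.3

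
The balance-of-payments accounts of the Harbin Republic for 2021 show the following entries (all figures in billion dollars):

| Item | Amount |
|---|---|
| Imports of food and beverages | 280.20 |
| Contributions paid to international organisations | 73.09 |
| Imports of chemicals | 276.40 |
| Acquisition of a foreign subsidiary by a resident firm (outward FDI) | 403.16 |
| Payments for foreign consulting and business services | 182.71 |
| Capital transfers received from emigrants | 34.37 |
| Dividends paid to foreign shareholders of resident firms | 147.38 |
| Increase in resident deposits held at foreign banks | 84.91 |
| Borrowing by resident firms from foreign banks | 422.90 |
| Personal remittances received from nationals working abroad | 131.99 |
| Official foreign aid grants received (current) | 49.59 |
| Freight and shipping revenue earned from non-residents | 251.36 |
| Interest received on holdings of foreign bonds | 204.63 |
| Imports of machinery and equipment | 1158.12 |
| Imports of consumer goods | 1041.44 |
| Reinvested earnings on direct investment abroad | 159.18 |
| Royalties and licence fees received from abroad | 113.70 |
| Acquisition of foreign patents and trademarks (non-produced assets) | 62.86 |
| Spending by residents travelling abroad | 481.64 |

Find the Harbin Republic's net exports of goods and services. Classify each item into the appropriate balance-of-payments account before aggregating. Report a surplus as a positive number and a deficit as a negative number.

Goods: -276.40 - 1158.12 - 280.20 - 1041.44 = -2756.16
Services: -182.71 - 481.64 + 251.36 + 113.70 = -299.29
Trade balance = -2756.16 + (-299.29) = -3055.45
(Excluded from the trade balance — secondary income: contributions paid to international organisations 73.09, personal remittances received from nationals working abroad 131.99, official foreign aid grants received (current) 49.59; financial account: acquisition of a foreign subsidiary by a resident firm (outward FDI) 403.16, increase in resident deposits held at foreign banks 84.91, borrowing by resident firms from foreign banks 422.90; capital account: capital transfers received from emigrants 34.37, acquisition of foreign patents and trademarks (non-produced assets) 62.86; primary income: dividends paid to foreign shareholders of resident firms 147.38, interest received on holdings of foreign bonds 204.63, reinvested earnings on direct investment abroad 159.18.)

-3055.45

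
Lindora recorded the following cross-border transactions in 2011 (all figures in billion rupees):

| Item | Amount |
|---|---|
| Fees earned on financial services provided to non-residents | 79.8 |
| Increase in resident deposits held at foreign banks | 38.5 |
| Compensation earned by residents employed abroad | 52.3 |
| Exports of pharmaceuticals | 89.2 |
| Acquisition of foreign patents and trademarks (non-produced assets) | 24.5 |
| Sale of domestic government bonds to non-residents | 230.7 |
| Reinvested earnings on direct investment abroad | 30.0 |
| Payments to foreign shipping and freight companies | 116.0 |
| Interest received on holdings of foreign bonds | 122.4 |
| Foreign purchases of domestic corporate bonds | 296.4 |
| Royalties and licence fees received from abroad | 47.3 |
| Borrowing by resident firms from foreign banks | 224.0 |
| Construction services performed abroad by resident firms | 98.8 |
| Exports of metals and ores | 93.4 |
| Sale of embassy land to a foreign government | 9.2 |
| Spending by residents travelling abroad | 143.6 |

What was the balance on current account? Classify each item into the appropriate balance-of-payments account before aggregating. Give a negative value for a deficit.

Goods: 93.4 + 89.2 = 182.6
Services: 47.3 + 79.8 + 98.8 - 143.6 - 116.0 = -33.7
Primary income: 30.0 + 52.3 + 122.4 = 204.7
Current account = 182.6 + (-33.7) + 204.7 = 353.6
(Excluded from the current account — financial account: increase in resident deposits held at foreign banks 38.5, sale of domestic government bonds to non-residents 230.7, foreign purchases of domestic corporate bonds 296.4, borrowing by resident firms from foreign banks 224.0; capital account: acquisition of foreign patents and trademarks (non-produced assets) 24.5, sale of embassy land to a foreign government 9.2.)

353.6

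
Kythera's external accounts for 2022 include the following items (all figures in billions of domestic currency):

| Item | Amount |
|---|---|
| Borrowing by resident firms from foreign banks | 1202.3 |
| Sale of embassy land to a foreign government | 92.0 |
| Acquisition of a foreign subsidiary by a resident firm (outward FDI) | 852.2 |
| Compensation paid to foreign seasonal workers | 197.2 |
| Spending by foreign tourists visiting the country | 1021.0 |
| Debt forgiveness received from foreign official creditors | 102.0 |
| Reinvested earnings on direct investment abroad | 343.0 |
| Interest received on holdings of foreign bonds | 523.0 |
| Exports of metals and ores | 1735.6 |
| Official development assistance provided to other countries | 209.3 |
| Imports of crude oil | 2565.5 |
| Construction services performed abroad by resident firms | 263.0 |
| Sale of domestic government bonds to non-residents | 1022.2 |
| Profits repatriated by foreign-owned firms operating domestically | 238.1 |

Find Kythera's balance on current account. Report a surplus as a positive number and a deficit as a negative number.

675.5

Goods: 1735.6 - 2565.5 = -829.9
Services: 263.0 + 1021.0 = 1284.0
Primary income: -197.2 + 523.0 + 343.0 - 238.1 = 430.7
Secondary income: -209.3
Current account = (-829.9) + 1284.0 + 430.7 + (-209.3) = 675.5
(Excluded from the current account — financial account: borrowing by resident firms from foreign banks 1202.3, acquisition of a foreign subsidiary by a resident firm (outward FDI) 852.2, sale of domestic government bonds to non-residents 1022.2; capital account: sale of embassy land to a foreign government 92.0, debt forgiveness received from foreign official creditors 102.0.)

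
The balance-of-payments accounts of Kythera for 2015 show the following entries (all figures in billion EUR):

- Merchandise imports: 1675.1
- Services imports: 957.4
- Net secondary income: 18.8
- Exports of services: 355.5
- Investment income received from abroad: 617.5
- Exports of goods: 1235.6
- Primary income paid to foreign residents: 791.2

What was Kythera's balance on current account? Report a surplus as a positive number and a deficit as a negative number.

-1196.3

Goods balance = 1235.6 - 1675.1 = -439.5
Services balance = 355.5 - 957.4 = -601.9
Trade balance (goods + services) = -439.5 + (-601.9) = -1041.4
Net primary income = 617.5 - 791.2 = -173.7
Net secondary income = 18.8
Current account = -1041.4 + (-173.7) + 18.8 = -1196.3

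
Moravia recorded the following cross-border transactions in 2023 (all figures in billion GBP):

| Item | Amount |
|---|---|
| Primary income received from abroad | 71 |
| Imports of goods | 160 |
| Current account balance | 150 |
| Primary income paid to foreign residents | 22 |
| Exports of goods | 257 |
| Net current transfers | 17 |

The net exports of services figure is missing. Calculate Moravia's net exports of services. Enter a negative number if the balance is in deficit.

-13

Current account = goods balance + services balance + net primary income + net secondary income
Sum of the known components = 163
Net exports of services = CA - (known components) = 150 - 163 = -13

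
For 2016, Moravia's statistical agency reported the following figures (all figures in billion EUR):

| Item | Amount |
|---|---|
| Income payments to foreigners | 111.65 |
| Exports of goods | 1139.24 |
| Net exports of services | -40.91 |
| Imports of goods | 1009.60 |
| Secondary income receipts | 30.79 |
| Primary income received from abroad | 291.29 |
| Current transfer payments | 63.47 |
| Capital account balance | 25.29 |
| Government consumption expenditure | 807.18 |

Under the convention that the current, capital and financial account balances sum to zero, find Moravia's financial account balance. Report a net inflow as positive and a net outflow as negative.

-260.98

Goods balance = 1139.24 - 1009.60 = 129.64
Services balance = -40.91
Trade balance (goods + services) = 129.64 + (-40.91) = 88.73
Net primary income = 291.29 - 111.65 = 179.64
Net secondary income = 30.79 - 63.47 = -32.68
Current account = 88.73 + 179.64 + (-32.68) = 235.69
Financial account = -(235.69 + 25.29) = -260.98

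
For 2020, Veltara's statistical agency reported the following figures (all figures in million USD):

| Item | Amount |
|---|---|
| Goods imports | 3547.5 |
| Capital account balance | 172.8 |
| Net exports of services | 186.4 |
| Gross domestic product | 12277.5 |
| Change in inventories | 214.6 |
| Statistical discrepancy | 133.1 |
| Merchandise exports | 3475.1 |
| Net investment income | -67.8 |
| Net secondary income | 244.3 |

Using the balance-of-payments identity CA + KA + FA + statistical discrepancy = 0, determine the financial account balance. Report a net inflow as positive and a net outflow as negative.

-596.4

Goods balance = 3475.1 - 3547.5 = -72.4
Services balance = 186.4
Trade balance (goods + services) = -72.4 + 186.4 = 114.0
Net primary income = -67.8
Net secondary income = 244.3
Current account = 114.0 + (-67.8) + 244.3 = 290.5
Financial account = -(290.5 + 172.8 + 133.1) = -596.4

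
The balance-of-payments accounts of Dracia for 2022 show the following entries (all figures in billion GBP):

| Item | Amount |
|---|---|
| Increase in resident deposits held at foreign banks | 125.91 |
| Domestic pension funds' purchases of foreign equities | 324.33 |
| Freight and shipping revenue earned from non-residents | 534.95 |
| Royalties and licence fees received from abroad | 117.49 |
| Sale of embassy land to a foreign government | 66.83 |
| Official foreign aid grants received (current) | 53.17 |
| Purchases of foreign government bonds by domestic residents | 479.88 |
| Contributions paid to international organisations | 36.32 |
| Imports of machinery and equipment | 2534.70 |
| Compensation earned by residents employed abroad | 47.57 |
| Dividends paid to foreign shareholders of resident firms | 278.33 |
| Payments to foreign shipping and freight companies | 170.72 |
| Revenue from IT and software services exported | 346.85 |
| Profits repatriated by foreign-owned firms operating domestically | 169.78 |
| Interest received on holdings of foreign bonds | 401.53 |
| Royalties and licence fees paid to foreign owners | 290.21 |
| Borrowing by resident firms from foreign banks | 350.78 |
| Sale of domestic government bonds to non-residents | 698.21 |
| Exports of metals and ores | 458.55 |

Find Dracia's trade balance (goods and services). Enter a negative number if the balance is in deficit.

Goods: 458.55 - 2534.70 = -2076.15
Services: -170.72 - 290.21 + 534.95 + 346.85 + 117.49 = 538.36
Trade balance = -2076.15 + 538.36 = -1537.79
(Excluded from the trade balance — financial account: increase in resident deposits held at foreign banks 125.91, domestic pension funds' purchases of foreign equities 324.33, purchases of foreign government bonds by domestic residents 479.88, borrowing by resident firms from foreign banks 350.78, sale of domestic government bonds to non-residents 698.21; capital account: sale of embassy land to a foreign government 66.83; secondary income: official foreign aid grants received (current) 53.17, contributions paid to international organisations 36.32; primary income: compensation earned by residents employed abroad 47.57, dividends paid to foreign shareholders of resident firms 278.33, profits repatriated by foreign-owned firms operating domestically 169.78, interest received on holdings of foreign bonds 401.53.)

-1537.79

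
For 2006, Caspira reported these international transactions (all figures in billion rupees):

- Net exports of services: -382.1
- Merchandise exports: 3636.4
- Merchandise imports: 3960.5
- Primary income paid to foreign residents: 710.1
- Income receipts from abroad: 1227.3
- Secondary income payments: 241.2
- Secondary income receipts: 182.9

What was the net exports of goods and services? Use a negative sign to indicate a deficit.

Goods balance = 3636.4 - 3960.5 = -324.1
Services balance = -382.1
Trade balance (goods + services) = -324.1 + (-382.1) = -706.2

-706.2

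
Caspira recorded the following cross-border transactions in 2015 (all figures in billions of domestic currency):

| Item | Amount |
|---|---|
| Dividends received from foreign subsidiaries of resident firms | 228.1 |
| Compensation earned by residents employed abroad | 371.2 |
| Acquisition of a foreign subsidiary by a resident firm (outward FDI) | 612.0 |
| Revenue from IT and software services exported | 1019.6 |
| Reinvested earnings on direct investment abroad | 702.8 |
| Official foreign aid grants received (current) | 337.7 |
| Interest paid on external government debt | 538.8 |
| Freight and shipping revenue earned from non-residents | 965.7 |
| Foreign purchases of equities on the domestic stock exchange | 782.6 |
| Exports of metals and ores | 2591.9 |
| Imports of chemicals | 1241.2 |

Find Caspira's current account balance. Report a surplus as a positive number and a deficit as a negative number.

4437.0

Goods: -1241.2 + 2591.9 = 1350.7
Services: 1019.6 + 965.7 = 1985.3
Primary income: 702.8 + 228.1 - 538.8 + 371.2 = 763.3
Secondary income: 337.7
Current account = 1350.7 + 1985.3 + 763.3 + 337.7 = 4437.0
(Excluded from the current account — financial account: acquisition of a foreign subsidiary by a resident firm (outward FDI) 612.0, foreign purchases of equities on the domestic stock exchange 782.6.)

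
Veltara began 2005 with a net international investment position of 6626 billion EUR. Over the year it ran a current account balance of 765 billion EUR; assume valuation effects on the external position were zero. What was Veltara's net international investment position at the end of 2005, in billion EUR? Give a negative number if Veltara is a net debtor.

7391

With no valuation effects, change in NIIP = current account = 765
End-of-year NIIP = 6626 + 765 = 7391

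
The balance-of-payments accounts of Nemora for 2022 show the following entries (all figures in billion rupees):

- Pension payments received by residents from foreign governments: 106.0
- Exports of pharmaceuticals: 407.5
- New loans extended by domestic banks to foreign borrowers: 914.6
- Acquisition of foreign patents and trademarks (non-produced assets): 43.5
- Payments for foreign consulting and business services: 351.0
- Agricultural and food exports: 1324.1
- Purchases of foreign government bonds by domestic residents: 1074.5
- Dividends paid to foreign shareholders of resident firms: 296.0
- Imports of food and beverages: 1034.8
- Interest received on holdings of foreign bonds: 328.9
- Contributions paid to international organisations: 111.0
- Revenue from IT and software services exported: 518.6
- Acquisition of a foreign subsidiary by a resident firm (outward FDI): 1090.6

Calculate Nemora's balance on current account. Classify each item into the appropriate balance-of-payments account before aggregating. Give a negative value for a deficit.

892.3

Goods: 407.5 - 1034.8 + 1324.1 = 696.8
Services: 518.6 - 351.0 = 167.6
Primary income: -296.0 + 328.9 = 32.9
Secondary income: 106.0 - 111.0 = -5.0
Current account = 696.8 + 167.6 + 32.9 + (-5.0) = 892.3
(Excluded from the current account — financial account: new loans extended by domestic banks to foreign borrowers 914.6, purchases of foreign government bonds by domestic residents 1074.5, acquisition of a foreign subsidiary by a resident firm (outward FDI) 1090.6; capital account: acquisition of foreign patents and trademarks (non-produced assets) 43.5.)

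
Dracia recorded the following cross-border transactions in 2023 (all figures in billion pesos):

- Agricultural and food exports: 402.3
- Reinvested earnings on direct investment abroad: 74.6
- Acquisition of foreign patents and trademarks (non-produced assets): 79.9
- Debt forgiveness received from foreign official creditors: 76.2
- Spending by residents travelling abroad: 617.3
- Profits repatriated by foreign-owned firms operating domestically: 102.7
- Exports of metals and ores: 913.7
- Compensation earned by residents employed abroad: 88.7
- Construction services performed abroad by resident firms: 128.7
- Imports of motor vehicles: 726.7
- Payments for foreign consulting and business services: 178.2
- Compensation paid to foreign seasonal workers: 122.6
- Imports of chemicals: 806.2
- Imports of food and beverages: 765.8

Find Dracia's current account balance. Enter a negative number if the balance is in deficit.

-1711.5

Goods: 402.3 + 913.7 - 806.2 - 726.7 - 765.8 = -982.7
Services: 128.7 - 178.2 - 617.3 = -666.8
Primary income: 74.6 + 88.7 - 102.7 - 122.6 = -62.0
Current account = (-982.7) + (-666.8) + (-62.0) = -1711.5
(Excluded from the current account — capital account: acquisition of foreign patents and trademarks (non-produced assets) 79.9, debt forgiveness received from foreign official creditors 76.2.)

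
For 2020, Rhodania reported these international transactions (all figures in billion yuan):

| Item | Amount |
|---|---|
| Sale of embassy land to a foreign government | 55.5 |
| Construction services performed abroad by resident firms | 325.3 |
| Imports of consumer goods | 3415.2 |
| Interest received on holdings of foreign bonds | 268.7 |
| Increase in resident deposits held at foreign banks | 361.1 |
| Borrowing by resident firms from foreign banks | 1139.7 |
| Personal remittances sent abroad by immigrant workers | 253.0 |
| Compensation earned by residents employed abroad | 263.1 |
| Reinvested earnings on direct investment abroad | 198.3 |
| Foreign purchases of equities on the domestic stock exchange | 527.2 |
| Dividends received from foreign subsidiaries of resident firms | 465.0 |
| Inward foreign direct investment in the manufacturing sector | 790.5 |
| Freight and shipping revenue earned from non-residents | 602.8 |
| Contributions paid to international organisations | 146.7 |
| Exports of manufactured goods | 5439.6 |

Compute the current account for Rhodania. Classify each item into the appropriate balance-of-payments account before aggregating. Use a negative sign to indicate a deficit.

3747.9

Goods: 5439.6 - 3415.2 = 2024.4
Services: 325.3 + 602.8 = 928.1
Primary income: 263.1 + 465.0 + 198.3 + 268.7 = 1195.1
Secondary income: -146.7 - 253.0 = -399.7
Current account = 2024.4 + 928.1 + 1195.1 + (-399.7) = 3747.9
(Excluded from the current account — capital account: sale of embassy land to a foreign government 55.5; financial account: increase in resident deposits held at foreign banks 361.1, borrowing by resident firms from foreign banks 1139.7, foreign purchases of equities on the domestic stock exchange 527.2, inward foreign direct investment in the manufacturing sector 790.5.)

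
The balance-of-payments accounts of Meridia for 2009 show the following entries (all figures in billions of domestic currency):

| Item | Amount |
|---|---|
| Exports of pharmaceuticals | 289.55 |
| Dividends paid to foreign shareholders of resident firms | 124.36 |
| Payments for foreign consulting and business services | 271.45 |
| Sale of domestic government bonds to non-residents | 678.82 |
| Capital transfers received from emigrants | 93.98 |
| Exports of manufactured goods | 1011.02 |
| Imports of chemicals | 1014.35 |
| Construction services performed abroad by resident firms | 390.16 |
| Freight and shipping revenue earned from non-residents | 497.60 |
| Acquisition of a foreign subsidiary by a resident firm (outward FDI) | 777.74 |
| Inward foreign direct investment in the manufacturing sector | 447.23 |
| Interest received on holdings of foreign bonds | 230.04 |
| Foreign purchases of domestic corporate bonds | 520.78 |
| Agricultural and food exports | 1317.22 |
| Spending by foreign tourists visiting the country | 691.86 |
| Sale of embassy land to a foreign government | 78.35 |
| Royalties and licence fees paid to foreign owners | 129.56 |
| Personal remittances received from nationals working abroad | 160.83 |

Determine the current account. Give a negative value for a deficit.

3048.56

Goods: 289.55 + 1011.02 + 1317.22 - 1014.35 = 1603.44
Services: -271.45 + 390.16 + 691.86 + 497.60 - 129.56 = 1178.61
Primary income: 230.04 - 124.36 = 105.68
Secondary income: 160.83
Current account = 1603.44 + 1178.61 + 105.68 + 160.83 = 3048.56
(Excluded from the current account — financial account: sale of domestic government bonds to non-residents 678.82, acquisition of a foreign subsidiary by a resident firm (outward FDI) 777.74, inward foreign direct investment in the manufacturing sector 447.23, foreign purchases of domestic corporate bonds 520.78; capital account: capital transfers received from emigrants 93.98, sale of embassy land to a foreign government 78.35.)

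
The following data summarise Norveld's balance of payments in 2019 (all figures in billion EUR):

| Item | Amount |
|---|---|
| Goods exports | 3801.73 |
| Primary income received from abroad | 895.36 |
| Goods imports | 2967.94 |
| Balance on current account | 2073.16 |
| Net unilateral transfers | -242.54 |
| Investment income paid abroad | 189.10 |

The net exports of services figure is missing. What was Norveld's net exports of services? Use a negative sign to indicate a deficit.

775.65

Current account = goods balance + services balance + net primary income + net secondary income
Sum of the known components = 1297.51
Net exports of services = CA - (known components) = 2073.16 - 1297.51 = 775.65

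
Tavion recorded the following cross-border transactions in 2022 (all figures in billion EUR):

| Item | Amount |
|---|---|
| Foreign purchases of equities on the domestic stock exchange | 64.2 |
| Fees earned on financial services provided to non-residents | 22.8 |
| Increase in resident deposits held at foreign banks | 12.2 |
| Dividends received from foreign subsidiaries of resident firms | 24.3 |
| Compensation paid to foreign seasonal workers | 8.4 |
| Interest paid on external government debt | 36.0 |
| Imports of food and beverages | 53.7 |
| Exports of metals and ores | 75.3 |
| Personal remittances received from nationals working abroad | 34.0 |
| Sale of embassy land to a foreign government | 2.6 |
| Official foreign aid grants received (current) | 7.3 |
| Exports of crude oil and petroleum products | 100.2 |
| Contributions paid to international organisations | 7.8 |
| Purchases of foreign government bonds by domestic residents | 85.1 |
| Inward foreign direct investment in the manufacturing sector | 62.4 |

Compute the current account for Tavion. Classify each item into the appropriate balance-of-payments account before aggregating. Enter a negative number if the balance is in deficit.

158.0

Goods: -53.7 + 75.3 + 100.2 = 121.8
Services: 22.8
Primary income: -36.0 + 24.3 - 8.4 = -20.1
Secondary income: -7.8 + 34.0 + 7.3 = 33.5
Current account = 121.8 + 22.8 + (-20.1) + 33.5 = 158.0
(Excluded from the current account — financial account: foreign purchases of equities on the domestic stock exchange 64.2, increase in resident deposits held at foreign banks 12.2, purchases of foreign government bonds by domestic residents 85.1, inward foreign direct investment in the manufacturing sector 62.4; capital account: sale of embassy land to a foreign government 2.6.)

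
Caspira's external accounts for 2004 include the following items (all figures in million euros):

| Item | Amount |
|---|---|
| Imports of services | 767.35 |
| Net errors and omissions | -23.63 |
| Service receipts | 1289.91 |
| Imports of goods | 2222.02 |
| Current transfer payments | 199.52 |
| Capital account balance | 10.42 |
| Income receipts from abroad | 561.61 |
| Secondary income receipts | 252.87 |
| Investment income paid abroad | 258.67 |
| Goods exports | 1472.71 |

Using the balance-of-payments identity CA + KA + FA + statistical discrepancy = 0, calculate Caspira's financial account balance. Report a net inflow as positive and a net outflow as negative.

Goods balance = 1472.71 - 2222.02 = -749.31
Services balance = 1289.91 - 767.35 = 522.56
Trade balance (goods + services) = -749.31 + 522.56 = -226.75
Net primary income = 561.61 - 258.67 = 302.94
Net secondary income = 252.87 - 199.52 = 53.35
Current account = -226.75 + 302.94 + 53.35 = 129.54
Financial account = -(129.54 + 10.42 + (-23.63)) = -116.33

-116.33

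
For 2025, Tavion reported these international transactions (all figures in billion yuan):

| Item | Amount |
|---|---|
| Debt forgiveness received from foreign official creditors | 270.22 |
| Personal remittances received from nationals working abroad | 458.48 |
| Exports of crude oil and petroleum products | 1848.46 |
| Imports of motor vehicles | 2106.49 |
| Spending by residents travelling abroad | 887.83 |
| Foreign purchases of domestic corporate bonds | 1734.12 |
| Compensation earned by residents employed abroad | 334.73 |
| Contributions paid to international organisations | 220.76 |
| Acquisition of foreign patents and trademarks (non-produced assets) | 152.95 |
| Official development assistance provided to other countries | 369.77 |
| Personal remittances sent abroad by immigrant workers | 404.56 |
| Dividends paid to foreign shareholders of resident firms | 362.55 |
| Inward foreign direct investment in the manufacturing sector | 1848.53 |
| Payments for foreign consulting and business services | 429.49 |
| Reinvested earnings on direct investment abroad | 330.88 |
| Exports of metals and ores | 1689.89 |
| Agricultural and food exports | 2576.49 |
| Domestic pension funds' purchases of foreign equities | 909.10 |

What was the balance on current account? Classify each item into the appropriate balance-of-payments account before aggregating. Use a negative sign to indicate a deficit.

Goods: 1689.89 - 2106.49 + 1848.46 + 2576.49 = 4008.35
Services: -429.49 - 887.83 = -1317.32
Primary income: 334.73 - 362.55 + 330.88 = 303.06
Secondary income: -369.77 - 220.76 + 458.48 - 404.56 = -536.61
Current account = 4008.35 + (-1317.32) + 303.06 + (-536.61) = 2457.48
(Excluded from the current account — capital account: debt forgiveness received from foreign official creditors 270.22, acquisition of foreign patents and trademarks (non-produced assets) 152.95; financial account: foreign purchases of domestic corporate bonds 1734.12, inward foreign direct investment in the manufacturing sector 1848.53, domestic pension funds' purchases of foreign equities 909.10.)

2457.48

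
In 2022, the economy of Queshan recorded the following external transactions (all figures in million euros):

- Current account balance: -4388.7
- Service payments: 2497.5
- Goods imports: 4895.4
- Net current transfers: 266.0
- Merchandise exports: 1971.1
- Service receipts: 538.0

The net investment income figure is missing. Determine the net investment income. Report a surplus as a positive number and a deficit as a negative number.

Current account = goods balance + services balance + net primary income + net secondary income
Sum of the known components = -4617.8
Net investment income = CA - (known components) = -4388.7 - (-4617.8) = 229.1

229.1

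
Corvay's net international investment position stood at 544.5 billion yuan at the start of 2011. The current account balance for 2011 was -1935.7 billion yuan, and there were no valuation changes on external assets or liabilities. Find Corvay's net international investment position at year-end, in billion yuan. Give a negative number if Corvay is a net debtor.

With no valuation effects, change in NIIP = current account = -1935.7
End-of-year NIIP = 544.5 + (-1935.7) = -1391.2

-1391.2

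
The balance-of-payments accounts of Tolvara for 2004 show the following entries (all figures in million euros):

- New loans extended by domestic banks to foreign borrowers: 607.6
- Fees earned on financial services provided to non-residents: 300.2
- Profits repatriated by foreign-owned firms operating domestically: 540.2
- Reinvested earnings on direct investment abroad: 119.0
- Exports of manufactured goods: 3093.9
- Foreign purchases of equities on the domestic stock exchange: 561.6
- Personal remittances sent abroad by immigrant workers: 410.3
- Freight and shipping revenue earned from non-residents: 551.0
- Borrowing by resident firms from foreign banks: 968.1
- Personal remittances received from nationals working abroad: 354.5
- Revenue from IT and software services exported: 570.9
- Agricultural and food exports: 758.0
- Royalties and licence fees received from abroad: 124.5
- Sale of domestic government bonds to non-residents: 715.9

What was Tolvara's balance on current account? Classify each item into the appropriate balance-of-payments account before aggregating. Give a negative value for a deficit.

4921.5

Goods: 3093.9 + 758.0 = 3851.9
Services: 300.2 + 551.0 + 570.9 + 124.5 = 1546.6
Primary income: 119.0 - 540.2 = -421.2
Secondary income: -410.3 + 354.5 = -55.8
Current account = 3851.9 + 1546.6 + (-421.2) + (-55.8) = 4921.5
(Excluded from the current account — financial account: new loans extended by domestic banks to foreign borrowers 607.6, foreign purchases of equities on the domestic stock exchange 561.6, borrowing by resident firms from foreign banks 968.1, sale of domestic government bonds to non-residents 715.9.)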